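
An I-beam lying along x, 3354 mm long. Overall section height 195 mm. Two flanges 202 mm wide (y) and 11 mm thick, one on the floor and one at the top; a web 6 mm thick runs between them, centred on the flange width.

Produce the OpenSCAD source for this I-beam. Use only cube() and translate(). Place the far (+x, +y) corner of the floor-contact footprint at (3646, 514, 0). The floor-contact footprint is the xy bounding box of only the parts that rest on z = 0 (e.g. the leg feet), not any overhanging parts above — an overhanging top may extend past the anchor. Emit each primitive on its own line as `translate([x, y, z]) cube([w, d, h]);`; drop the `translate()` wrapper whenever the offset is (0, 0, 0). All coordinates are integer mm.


translate([292, 312, 0]) cube([3354, 202, 11]);
translate([292, 410, 11]) cube([3354, 6, 173]);
translate([292, 312, 184]) cube([3354, 202, 11]);


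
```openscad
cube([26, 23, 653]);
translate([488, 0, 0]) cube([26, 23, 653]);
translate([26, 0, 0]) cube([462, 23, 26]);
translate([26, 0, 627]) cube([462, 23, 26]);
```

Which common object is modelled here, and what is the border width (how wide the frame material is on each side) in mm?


A picture frame. The border width is 26 mm.

Four thin pieces enclosing a rectangular opening — a picture frame. The two full-height stiles are 653 mm tall; the top rail sits at z = 627 and is 26 mm tall, so the border above the opening is 653 − 627 = 26 mm, matching the stile x-width.


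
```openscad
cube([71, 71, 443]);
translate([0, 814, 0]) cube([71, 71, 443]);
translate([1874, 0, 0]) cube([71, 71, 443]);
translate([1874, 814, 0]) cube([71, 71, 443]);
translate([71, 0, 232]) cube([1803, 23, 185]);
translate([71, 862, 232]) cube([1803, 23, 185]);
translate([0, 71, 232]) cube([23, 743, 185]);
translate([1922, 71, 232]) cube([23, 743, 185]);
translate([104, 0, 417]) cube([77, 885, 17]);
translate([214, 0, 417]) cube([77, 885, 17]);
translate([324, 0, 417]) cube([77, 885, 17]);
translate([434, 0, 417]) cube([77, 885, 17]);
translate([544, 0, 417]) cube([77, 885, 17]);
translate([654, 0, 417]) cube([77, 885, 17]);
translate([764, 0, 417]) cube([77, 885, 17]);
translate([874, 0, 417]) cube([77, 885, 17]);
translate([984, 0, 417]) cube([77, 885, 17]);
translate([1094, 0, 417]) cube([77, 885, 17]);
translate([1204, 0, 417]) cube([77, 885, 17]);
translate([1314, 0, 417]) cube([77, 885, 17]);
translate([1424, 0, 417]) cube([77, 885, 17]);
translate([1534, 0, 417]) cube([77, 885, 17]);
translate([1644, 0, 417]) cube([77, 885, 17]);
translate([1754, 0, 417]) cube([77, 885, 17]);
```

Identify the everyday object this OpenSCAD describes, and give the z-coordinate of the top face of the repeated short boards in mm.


A bed frame. The slat-top height is 434 mm.

Four posts, four rails, and a row of slats — a bed frame. Slats sit on the rails at z = 232 + 185 = 417; with slat thickness 17, the top is 434 mm.


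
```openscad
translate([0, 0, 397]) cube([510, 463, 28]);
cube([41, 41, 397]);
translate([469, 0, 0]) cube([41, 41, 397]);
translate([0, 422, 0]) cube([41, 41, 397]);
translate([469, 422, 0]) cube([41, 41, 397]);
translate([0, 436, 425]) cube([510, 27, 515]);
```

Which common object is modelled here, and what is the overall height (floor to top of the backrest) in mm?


A chair. The overall height is 940 mm.

A slab on four corner posts with a tall panel at the back — a chair. The seat slab sits at z = 397 with thickness 28, and the 515 mm backrest starts at the seat top, so the overall height is 397 + 28 + 515 = 940 mm.


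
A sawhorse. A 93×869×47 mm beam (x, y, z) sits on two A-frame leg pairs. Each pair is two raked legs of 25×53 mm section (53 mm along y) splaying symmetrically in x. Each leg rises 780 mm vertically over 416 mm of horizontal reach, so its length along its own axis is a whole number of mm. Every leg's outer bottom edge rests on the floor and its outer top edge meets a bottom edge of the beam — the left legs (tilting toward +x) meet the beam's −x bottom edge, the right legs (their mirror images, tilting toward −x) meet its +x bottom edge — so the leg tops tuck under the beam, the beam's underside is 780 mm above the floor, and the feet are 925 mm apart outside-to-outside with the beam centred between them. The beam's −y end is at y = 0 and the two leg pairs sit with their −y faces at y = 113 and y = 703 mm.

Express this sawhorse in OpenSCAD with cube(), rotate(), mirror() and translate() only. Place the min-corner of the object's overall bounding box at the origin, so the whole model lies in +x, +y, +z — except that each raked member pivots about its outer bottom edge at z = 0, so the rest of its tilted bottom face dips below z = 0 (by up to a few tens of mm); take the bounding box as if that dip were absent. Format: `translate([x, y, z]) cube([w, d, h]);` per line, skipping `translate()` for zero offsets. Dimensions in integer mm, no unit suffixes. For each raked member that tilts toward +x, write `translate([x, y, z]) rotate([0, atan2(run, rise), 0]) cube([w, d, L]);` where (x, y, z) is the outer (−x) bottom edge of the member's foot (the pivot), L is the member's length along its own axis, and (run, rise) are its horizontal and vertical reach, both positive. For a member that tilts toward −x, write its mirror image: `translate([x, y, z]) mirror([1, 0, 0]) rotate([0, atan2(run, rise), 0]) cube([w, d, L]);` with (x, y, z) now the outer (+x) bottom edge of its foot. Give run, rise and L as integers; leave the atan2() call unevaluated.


translate([416, 0, 780]) cube([93, 869, 47]);
translate([0, 113, 0]) rotate([0, atan2(416, 780), 0]) cube([25, 53, 884]);
translate([925, 113, 0]) mirror([1, 0, 0]) rotate([0, atan2(416, 780), 0]) cube([25, 53, 884]);
translate([0, 703, 0]) rotate([0, atan2(416, 780), 0]) cube([25, 53, 884]);
translate([925, 703, 0]) mirror([1, 0, 0]) rotate([0, atan2(416, 780), 0]) cube([25, 53, 884]);


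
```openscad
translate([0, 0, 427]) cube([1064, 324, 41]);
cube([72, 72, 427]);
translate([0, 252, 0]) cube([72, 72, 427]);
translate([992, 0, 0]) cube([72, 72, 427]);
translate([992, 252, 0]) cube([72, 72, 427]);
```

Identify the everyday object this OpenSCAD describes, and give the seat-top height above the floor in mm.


A bench. The seat-top height is 468 mm.

A long slab on four corner posts — a bench. The slab sits at z = 427 with thickness 41, so the top is 427 + 41 = 468 mm.


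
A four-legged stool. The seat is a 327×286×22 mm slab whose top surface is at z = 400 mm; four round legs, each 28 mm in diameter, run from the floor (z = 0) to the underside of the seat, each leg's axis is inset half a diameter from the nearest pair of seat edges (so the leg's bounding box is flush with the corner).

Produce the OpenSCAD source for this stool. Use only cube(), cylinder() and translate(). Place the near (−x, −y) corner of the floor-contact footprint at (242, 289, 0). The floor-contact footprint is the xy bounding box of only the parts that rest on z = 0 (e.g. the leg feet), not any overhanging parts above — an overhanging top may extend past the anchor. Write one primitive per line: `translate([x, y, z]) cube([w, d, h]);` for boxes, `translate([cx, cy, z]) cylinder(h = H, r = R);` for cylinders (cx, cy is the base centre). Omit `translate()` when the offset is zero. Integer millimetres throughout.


// leg_h = 400 - 22 = 378
translate([242, 289, 378]) cube([327, 286, 22]);
translate([256, 303, 0]) cylinder(h = 378, r = 14);
translate([555, 303, 0]) cylinder(h = 378, r = 14);
translate([256, 561, 0]) cylinder(h = 378, r = 14);
translate([555, 561, 0]) cylinder(h = 378, r = 14);


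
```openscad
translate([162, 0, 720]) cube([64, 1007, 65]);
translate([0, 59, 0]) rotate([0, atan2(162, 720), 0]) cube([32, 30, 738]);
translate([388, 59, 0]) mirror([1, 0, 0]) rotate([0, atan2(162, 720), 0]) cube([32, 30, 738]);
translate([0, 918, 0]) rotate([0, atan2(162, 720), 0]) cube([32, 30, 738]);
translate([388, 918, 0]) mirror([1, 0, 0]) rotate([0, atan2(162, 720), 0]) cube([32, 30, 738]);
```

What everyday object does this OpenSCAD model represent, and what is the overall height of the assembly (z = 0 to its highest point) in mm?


A sawhorse. The overall height is 785 mm.

A beam across two mirrored pairs of raked legs — a sawhorse. The beam's underside is at z = 720 (matching the legs' vertical rise in atan2(162, 720)) and the beam is 65 mm tall, so its top is at 720 + 65 = 785 mm. The raked legs top out at the beam's underside, so that is the highest point.


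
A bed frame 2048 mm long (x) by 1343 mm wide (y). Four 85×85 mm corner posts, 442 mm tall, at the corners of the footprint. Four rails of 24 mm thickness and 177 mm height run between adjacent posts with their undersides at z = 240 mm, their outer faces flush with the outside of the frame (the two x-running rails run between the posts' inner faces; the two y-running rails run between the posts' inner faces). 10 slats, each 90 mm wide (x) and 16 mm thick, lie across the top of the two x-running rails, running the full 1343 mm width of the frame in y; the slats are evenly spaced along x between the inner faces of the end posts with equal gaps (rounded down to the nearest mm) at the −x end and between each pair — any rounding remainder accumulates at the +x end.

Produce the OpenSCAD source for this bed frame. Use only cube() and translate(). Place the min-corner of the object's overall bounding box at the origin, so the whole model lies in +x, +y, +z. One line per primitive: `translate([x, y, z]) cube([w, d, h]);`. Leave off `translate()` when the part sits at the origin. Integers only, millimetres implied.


cube([85, 85, 442]);
translate([0, 1258, 0]) cube([85, 85, 442]);
translate([1963, 0, 0]) cube([85, 85, 442]);
translate([1963, 1258, 0]) cube([85, 85, 442]);
translate([85, 0, 240]) cube([1878, 24, 177]);
translate([85, 1319, 240]) cube([1878, 24, 177]);
translate([0, 85, 240]) cube([24, 1173, 177]);
translate([2024, 85, 240]) cube([24, 1173, 177]);
translate([173, 0, 417]) cube([90, 1343, 16]);
translate([351, 0, 417]) cube([90, 1343, 16]);
translate([529, 0, 417]) cube([90, 1343, 16]);
translate([707, 0, 417]) cube([90, 1343, 16]);
translate([885, 0, 417]) cube([90, 1343, 16]);
translate([1063, 0, 417]) cube([90, 1343, 16]);
translate([1241, 0, 417]) cube([90, 1343, 16]);
translate([1419, 0, 417]) cube([90, 1343, 16]);
translate([1597, 0, 417]) cube([90, 1343, 16]);
translate([1775, 0, 417]) cube([90, 1343, 16]);


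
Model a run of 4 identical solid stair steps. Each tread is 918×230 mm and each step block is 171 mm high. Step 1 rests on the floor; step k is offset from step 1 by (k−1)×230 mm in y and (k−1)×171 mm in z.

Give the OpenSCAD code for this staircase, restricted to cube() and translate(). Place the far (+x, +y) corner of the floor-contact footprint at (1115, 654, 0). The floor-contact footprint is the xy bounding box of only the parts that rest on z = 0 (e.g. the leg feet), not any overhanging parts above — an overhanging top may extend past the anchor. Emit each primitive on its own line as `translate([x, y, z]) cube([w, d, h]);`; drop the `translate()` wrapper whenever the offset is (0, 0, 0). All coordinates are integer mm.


translate([197, 424, 0]) cube([918, 230, 171]);
translate([197, 654, 171]) cube([918, 230, 171]);
translate([197, 884, 342]) cube([918, 230, 171]);
translate([197, 1114, 513]) cube([918, 230, 171]);


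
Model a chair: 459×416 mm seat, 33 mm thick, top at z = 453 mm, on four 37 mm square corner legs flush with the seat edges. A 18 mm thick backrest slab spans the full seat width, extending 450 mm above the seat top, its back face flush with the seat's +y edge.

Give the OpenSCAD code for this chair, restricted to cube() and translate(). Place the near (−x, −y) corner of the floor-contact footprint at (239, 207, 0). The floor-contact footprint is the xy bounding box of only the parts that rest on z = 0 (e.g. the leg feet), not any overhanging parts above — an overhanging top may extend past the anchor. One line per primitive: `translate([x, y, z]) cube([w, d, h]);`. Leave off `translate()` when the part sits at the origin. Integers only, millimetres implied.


translate([239, 207, 420]) cube([459, 416, 33]);
translate([239, 207, 0]) cube([37, 37, 420]);
translate([661, 207, 0]) cube([37, 37, 420]);
translate([239, 586, 0]) cube([37, 37, 420]);
translate([661, 586, 0]) cube([37, 37, 420]);
translate([239, 605, 453]) cube([459, 18, 450]);


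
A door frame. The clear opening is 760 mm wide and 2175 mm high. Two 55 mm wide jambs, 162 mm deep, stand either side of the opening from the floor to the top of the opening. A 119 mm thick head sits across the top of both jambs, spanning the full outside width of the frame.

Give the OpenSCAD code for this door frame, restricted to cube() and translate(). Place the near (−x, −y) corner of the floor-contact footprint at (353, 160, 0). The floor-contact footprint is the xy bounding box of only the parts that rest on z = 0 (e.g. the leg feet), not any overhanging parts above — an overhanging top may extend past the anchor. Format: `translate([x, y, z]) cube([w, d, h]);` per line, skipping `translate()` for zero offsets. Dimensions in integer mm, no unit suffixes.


translate([353, 160, 0]) cube([55, 162, 2175]);
translate([1168, 160, 0]) cube([55, 162, 2175]);
translate([353, 160, 2175]) cube([870, 162, 119]);


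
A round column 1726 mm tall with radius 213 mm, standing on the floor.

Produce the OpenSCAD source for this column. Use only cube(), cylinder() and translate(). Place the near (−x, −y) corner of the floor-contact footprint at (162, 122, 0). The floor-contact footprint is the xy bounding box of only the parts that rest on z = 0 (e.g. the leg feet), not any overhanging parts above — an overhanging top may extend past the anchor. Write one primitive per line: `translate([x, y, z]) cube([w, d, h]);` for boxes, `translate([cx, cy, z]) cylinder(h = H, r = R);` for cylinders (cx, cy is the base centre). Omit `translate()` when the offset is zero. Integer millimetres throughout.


translate([375, 335, 0]) cylinder(h = 1726, r = 213);


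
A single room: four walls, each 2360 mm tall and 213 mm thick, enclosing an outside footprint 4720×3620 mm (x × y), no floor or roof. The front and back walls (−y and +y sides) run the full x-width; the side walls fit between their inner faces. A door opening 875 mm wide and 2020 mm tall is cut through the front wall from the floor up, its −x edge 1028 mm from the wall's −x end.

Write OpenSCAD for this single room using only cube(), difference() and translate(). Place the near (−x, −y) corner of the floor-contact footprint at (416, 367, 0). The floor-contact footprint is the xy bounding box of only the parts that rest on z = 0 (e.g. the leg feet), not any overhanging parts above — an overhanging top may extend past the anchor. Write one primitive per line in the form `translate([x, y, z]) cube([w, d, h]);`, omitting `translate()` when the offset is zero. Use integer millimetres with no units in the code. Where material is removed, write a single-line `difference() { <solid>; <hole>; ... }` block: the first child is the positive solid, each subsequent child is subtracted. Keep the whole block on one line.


difference() { translate([416, 367, 0]) cube([4720, 213, 2360]); translate([1444, 367, 0]) cube([875, 213, 2020]); }
translate([416, 3774, 0]) cube([4720, 213, 2360]);
translate([416, 580, 0]) cube([213, 3194, 2360]);
translate([4923, 580, 0]) cube([213, 3194, 2360]);


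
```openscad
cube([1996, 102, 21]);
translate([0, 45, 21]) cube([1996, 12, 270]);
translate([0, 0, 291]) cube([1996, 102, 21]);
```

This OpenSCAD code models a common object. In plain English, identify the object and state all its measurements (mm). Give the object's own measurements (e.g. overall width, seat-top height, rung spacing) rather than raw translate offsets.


An I-beam lying along x, 1996 mm long. Overall section height 312 mm. Two flanges 102 mm wide (y) and 21 mm thick, one on the floor and one at the top; a web 12 mm thick runs between them, centred on the flange width.


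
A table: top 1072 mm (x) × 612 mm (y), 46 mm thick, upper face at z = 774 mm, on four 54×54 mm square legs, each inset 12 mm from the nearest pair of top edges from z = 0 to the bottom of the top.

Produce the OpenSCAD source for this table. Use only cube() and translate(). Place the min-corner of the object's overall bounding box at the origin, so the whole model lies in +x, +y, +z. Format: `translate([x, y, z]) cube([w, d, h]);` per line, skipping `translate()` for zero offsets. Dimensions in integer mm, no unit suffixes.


translate([0, 0, 728]) cube([1072, 612, 46]);
translate([12, 12, 0]) cube([54, 54, 728]);
translate([1006, 12, 0]) cube([54, 54, 728]);
translate([12, 546, 0]) cube([54, 54, 728]);
translate([1006, 546, 0]) cube([54, 54, 728]);


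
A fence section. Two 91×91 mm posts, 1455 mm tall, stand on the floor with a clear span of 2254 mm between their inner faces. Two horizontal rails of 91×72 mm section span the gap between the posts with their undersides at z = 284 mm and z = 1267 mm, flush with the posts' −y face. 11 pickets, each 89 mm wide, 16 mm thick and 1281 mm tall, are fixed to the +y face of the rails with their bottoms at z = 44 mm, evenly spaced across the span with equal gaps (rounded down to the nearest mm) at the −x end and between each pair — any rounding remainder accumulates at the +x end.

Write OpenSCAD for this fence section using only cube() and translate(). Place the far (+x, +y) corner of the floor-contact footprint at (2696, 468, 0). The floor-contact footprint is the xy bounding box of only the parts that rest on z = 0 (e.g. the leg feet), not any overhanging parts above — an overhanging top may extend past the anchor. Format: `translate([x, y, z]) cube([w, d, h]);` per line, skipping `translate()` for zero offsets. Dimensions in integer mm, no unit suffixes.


translate([260, 377, 0]) cube([91, 91, 1455]);
translate([2605, 377, 0]) cube([91, 91, 1455]);
translate([351, 377, 284]) cube([2254, 91, 72]);
translate([351, 377, 1267]) cube([2254, 91, 72]);
translate([457, 468, 44]) cube([89, 16, 1281]);
translate([652, 468, 44]) cube([89, 16, 1281]);
translate([847, 468, 44]) cube([89, 16, 1281]);
translate([1042, 468, 44]) cube([89, 16, 1281]);
translate([1237, 468, 44]) cube([89, 16, 1281]);
translate([1432, 468, 44]) cube([89, 16, 1281]);
translate([1627, 468, 44]) cube([89, 16, 1281]);
translate([1822, 468, 44]) cube([89, 16, 1281]);
translate([2017, 468, 44]) cube([89, 16, 1281]);
translate([2212, 468, 44]) cube([89, 16, 1281]);
translate([2407, 468, 44]) cube([89, 16, 1281]);


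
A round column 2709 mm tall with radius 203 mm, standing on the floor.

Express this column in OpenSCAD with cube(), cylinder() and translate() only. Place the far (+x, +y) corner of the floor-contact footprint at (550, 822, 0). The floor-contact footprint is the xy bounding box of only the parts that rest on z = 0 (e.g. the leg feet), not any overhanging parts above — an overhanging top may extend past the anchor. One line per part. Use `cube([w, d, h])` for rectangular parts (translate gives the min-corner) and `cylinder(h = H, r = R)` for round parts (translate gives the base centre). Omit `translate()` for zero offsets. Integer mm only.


translate([347, 619, 0]) cylinder(h = 2709, r = 203);


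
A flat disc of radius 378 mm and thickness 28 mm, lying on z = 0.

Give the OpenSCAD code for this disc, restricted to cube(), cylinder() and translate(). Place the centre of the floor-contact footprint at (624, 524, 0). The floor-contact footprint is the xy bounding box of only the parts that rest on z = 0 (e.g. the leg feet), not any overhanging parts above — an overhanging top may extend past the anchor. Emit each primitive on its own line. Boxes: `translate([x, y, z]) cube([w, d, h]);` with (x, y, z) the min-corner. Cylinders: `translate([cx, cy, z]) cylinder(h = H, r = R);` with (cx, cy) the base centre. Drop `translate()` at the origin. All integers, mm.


translate([624, 524, 0]) cylinder(h = 28, r = 378);


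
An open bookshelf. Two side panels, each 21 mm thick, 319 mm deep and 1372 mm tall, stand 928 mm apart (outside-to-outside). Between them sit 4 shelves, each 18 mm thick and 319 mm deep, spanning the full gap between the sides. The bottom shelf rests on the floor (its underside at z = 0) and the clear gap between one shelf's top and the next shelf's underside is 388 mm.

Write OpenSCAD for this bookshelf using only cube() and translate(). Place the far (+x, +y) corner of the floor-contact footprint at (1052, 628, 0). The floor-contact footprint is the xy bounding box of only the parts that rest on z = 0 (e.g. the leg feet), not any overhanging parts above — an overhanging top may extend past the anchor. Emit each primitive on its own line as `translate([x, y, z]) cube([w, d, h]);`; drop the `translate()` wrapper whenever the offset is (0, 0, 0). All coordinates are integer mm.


translate([124, 309, 0]) cube([21, 319, 1372]);
translate([1031, 309, 0]) cube([21, 319, 1372]);
translate([145, 309, 0]) cube([886, 319, 18]);
translate([145, 309, 406]) cube([886, 319, 18]);
translate([145, 309, 812]) cube([886, 319, 18]);
translate([145, 309, 1218]) cube([886, 319, 18]);


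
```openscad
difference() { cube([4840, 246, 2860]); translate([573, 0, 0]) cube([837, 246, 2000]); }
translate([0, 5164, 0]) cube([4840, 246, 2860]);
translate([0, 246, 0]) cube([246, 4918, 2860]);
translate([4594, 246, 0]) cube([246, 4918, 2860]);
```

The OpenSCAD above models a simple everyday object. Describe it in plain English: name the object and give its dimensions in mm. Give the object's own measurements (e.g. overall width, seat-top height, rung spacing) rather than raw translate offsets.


A single room: four walls, each 2860 mm tall and 246 mm thick, enclosing an outside footprint 4840×5410 mm (x × y), no floor or roof. The front and back walls (−y and +y sides) run the full x-width; the side walls fit between their inner faces. A door opening 837 mm wide and 2000 mm tall is cut through the front wall from the floor up, its −x edge 573 mm from the wall's −x end.


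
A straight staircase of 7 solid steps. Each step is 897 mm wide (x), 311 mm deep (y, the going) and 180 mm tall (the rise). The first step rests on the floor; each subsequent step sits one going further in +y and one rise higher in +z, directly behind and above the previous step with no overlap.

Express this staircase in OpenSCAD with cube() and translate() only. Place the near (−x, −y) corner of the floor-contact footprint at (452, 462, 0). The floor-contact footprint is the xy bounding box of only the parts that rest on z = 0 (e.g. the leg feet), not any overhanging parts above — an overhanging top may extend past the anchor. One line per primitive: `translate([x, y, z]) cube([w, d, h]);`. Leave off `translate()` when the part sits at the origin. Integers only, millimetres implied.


translate([452, 462, 0]) cube([897, 311, 180]);
translate([452, 773, 180]) cube([897, 311, 180]);
translate([452, 1084, 360]) cube([897, 311, 180]);
translate([452, 1395, 540]) cube([897, 311, 180]);
translate([452, 1706, 720]) cube([897, 311, 180]);
translate([452, 2017, 900]) cube([897, 311, 180]);
translate([452, 2328, 1080]) cube([897, 311, 180]);


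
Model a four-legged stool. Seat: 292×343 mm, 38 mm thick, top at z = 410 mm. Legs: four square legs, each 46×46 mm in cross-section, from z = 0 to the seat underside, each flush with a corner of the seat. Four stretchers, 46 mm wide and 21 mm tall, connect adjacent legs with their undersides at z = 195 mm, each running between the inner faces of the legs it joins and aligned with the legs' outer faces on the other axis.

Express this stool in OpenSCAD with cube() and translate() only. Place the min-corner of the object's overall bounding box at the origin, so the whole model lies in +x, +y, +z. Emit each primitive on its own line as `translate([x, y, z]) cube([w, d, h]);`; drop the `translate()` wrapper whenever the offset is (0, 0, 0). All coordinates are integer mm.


translate([0, 0, 372]) cube([292, 343, 38]);
cube([46, 46, 372]);
translate([246, 0, 0]) cube([46, 46, 372]);
translate([0, 297, 0]) cube([46, 46, 372]);
translate([246, 297, 0]) cube([46, 46, 372]);
translate([46, 0, 195]) cube([200, 46, 21]);
translate([46, 297, 195]) cube([200, 46, 21]);
translate([0, 46, 195]) cube([46, 251, 21]);
translate([246, 46, 195]) cube([46, 251, 21]);


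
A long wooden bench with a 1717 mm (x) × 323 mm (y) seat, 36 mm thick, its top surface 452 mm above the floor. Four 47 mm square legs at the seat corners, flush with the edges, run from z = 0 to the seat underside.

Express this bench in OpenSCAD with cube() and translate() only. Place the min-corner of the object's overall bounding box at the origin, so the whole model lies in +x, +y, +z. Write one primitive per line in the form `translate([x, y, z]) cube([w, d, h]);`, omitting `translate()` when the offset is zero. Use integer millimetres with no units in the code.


translate([0, 0, 416]) cube([1717, 323, 36]);
cube([47, 47, 416]);
translate([0, 276, 0]) cube([47, 47, 416]);
translate([1670, 0, 0]) cube([47, 47, 416]);
translate([1670, 276, 0]) cube([47, 47, 416]);


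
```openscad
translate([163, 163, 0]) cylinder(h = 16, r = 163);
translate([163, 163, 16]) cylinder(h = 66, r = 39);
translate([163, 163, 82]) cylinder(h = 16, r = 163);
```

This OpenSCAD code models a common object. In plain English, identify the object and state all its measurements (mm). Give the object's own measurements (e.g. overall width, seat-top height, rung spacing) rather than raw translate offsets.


A spool: two coaxial disc flanges of radius 163 mm and thickness 16 mm, joined by a core cylinder of radius 39 mm and height 66 mm. The lower flange rests on z = 0 and the three cylinders share a vertical axis.


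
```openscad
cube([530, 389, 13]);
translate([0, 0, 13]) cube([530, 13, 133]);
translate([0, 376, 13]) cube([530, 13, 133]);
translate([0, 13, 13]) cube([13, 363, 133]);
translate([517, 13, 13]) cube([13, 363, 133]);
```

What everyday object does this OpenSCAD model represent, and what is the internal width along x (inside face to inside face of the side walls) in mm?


An open box. The internal width is 504 mm.

A 530×389 base slab with four walls standing on it — an open box. The base is 530 mm wide and the walls are 13 mm thick, so the internal width is 530 − 2 × 13 = 504 mm.


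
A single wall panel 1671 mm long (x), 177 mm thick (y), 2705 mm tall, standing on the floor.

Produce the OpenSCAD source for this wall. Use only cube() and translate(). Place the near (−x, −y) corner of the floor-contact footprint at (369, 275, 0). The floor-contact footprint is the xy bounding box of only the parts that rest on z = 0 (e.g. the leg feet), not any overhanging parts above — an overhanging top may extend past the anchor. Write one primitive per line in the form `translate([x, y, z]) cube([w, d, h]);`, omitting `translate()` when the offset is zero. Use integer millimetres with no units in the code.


translate([369, 275, 0]) cube([1671, 177, 2705]);


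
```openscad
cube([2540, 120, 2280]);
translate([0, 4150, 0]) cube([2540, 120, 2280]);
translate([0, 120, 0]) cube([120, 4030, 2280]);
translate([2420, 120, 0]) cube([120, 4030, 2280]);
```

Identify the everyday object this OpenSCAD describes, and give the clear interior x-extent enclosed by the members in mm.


A house (or room) frame. The interior width is 2300 mm.

Four 2280 mm walls enclosing a rectangle with no floor or roof — a room or house frame. Outside width is 2540 mm and wall thickness is 120 mm, so the interior width is 2540 − 2 × 120 = 2300 mm.


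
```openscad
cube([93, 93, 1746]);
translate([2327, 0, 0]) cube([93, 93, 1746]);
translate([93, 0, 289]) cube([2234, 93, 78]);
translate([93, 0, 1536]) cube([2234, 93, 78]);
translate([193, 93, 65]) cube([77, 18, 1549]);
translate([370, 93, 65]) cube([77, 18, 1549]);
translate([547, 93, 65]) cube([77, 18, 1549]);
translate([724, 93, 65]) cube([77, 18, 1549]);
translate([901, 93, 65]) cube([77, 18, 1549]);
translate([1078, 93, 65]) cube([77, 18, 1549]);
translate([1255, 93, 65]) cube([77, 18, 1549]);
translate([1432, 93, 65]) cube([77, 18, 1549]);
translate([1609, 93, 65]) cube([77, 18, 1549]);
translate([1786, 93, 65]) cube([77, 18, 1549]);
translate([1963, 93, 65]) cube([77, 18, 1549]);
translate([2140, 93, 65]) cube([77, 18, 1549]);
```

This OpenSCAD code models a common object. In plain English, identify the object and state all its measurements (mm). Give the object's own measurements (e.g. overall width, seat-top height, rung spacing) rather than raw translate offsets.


A fence section. Two 93×93 mm posts, 1746 mm tall, stand on the floor with a clear span of 2234 mm between their inner faces. Two horizontal rails of 93×78 mm section span the gap between the posts with their undersides at z = 289 mm and z = 1536 mm, flush with the posts' −y face. 12 pickets, each 77 mm wide, 18 mm thick and 1549 mm tall, are fixed to the +y face of the rails with their bottoms at z = 65 mm, spaced across the span with a 100 mm gap after the −x post and between neighbouring pickets, with 110 mm left before the +x post.


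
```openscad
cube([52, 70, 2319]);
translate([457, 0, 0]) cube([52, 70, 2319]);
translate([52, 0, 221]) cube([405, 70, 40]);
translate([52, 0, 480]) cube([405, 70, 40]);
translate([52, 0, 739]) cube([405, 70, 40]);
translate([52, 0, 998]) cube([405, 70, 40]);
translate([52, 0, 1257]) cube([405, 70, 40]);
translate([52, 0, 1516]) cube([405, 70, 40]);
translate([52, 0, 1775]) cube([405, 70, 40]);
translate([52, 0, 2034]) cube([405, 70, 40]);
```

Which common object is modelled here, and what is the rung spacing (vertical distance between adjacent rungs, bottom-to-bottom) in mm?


A ladder. The rung spacing is 259 mm.

Two tall 52×70 posts with 8 short bars between them — a ladder. Adjacent rungs sit at z = 221 and z = 480, so the spacing is 480 − 221 = 259 mm.


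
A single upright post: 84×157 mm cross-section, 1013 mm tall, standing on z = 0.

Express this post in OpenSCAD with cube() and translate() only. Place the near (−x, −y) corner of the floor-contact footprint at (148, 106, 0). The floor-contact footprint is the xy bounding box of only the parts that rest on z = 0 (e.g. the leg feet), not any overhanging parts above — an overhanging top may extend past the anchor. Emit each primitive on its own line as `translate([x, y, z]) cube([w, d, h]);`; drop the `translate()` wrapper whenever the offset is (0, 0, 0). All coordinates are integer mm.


translate([148, 106, 0]) cube([84, 157, 1013]);


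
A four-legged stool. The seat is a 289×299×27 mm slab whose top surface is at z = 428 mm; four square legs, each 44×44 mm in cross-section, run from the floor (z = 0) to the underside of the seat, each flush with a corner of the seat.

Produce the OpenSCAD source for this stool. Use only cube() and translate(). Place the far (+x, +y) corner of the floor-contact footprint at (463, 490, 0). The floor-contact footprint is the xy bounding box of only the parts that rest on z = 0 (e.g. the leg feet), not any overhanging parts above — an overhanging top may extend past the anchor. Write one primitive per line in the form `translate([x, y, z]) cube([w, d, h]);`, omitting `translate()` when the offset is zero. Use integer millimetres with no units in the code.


translate([174, 191, 401]) cube([289, 299, 27]);
translate([174, 191, 0]) cube([44, 44, 401]);
translate([419, 191, 0]) cube([44, 44, 401]);
translate([174, 446, 0]) cube([44, 44, 401]);
translate([419, 446, 0]) cube([44, 44, 401]);


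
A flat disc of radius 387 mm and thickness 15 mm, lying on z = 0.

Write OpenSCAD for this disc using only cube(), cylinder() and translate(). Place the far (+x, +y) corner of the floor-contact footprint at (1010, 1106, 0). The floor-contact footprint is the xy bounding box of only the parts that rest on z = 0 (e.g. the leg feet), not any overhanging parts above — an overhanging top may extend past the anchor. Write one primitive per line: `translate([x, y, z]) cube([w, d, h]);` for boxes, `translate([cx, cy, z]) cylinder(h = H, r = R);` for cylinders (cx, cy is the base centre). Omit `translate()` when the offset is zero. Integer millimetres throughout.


translate([623, 719, 0]) cylinder(h = 15, r = 387);


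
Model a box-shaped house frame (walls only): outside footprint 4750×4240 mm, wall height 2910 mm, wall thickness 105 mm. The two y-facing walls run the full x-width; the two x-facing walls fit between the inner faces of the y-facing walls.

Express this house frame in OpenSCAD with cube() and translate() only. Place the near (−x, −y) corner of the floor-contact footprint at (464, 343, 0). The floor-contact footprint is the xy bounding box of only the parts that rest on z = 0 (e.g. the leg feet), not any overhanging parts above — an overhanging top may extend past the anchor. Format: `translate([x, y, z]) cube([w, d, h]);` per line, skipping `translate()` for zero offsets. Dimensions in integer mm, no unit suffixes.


translate([464, 343, 0]) cube([4750, 105, 2910]);
translate([464, 4478, 0]) cube([4750, 105, 2910]);
translate([464, 448, 0]) cube([105, 4030, 2910]);
translate([5109, 448, 0]) cube([105, 4030, 2910]);


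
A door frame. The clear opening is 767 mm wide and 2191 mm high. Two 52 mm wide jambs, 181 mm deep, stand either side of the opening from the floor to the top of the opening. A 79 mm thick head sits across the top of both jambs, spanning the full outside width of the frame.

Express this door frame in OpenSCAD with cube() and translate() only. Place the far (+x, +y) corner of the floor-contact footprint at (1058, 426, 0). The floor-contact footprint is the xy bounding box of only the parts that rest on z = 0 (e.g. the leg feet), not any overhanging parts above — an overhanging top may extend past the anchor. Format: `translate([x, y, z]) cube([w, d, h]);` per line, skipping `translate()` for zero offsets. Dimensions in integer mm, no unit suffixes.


translate([187, 245, 0]) cube([52, 181, 2191]);
translate([1006, 245, 0]) cube([52, 181, 2191]);
translate([187, 245, 2191]) cube([871, 181, 79]);


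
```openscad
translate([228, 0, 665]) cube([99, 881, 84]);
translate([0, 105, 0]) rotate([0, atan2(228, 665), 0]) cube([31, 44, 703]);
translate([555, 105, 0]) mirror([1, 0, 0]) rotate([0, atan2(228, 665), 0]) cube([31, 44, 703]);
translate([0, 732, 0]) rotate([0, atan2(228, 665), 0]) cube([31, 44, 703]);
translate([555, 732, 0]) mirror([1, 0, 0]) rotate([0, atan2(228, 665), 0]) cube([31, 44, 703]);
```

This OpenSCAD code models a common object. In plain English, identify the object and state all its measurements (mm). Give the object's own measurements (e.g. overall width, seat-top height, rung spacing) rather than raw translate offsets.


A sawhorse. A 99×881×84 mm beam (x, y, z) sits on two A-frame leg pairs. Each pair is two raked legs of 31×44 mm section (44 mm along y) splaying symmetrically in x. Each leg rises 665 mm vertically over 228 mm of horizontal reach and is 703 mm long along its own axis. Every leg's outer bottom edge rests on the floor and its outer top edge meets a bottom edge of the beam — the left legs (tilting toward +x) meet the beam's −x bottom edge, the right legs (their mirror images, tilting toward −x) meet its +x bottom edge — so the leg tops tuck under the beam, the beam's underside is 665 mm above the floor, and the feet are 555 mm apart outside-to-outside with the beam centred between them. The two leg pairs are set in 105 mm from either end of the beam.


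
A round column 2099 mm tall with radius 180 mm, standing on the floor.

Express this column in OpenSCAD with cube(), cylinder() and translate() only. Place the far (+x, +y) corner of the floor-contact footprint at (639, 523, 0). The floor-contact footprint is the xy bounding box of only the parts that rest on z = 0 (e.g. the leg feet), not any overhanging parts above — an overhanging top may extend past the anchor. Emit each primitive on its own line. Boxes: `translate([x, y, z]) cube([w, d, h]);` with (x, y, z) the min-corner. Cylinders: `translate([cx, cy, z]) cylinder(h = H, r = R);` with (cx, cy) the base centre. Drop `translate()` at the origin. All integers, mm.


translate([459, 343, 0]) cylinder(h = 2099, r = 180);


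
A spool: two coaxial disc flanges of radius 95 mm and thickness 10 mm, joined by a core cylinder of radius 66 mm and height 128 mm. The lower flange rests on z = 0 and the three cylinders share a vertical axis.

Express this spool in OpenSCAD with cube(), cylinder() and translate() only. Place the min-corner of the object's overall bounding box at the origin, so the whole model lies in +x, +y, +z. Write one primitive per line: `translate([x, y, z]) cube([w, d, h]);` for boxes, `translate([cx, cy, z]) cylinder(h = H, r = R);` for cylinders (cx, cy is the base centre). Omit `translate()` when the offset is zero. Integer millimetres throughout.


translate([95, 95, 0]) cylinder(h = 10, r = 95);
translate([95, 95, 10]) cylinder(h = 128, r = 66);
translate([95, 95, 138]) cylinder(h = 10, r = 95);


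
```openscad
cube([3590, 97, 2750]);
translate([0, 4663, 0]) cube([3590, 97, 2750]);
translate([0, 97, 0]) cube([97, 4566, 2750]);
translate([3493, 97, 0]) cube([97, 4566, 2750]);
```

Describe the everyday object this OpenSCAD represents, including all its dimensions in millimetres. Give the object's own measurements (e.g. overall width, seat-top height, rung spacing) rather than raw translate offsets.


The wall frame of a small rectangular building: four walls, each 2750 mm tall and 97 mm thick, enclosing a footprint 3590 mm (x) by 4760 mm (y) outside-to-outside, with no floor or roof. The front and back walls (the −y and +y sides) span the full width; the two side walls fit between them.


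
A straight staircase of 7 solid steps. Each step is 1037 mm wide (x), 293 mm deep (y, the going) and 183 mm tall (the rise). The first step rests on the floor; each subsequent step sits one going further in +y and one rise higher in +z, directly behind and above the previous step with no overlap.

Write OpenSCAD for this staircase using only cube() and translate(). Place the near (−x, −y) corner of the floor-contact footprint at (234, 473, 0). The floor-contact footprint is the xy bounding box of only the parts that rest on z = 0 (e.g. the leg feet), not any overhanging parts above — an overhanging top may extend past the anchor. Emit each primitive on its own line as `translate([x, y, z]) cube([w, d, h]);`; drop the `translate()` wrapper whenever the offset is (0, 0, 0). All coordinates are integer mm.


translate([234, 473, 0]) cube([1037, 293, 183]);
translate([234, 766, 183]) cube([1037, 293, 183]);
translate([234, 1059, 366]) cube([1037, 293, 183]);
translate([234, 1352, 549]) cube([1037, 293, 183]);
translate([234, 1645, 732]) cube([1037, 293, 183]);
translate([234, 1938, 915]) cube([1037, 293, 183]);
translate([234, 2231, 1098]) cube([1037, 293, 183]);


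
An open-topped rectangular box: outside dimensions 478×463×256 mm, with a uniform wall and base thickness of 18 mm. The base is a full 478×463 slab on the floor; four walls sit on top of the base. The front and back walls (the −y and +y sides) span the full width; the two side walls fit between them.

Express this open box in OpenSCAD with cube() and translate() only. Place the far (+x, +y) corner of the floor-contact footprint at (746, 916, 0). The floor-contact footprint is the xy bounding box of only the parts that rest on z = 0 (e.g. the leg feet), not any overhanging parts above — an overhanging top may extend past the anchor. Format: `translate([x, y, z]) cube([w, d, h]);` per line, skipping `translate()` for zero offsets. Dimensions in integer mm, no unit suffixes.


translate([268, 453, 0]) cube([478, 463, 18]);
translate([268, 453, 18]) cube([478, 18, 238]);
translate([268, 898, 18]) cube([478, 18, 238]);
translate([268, 471, 18]) cube([18, 427, 238]);
translate([728, 471, 18]) cube([18, 427, 238]);


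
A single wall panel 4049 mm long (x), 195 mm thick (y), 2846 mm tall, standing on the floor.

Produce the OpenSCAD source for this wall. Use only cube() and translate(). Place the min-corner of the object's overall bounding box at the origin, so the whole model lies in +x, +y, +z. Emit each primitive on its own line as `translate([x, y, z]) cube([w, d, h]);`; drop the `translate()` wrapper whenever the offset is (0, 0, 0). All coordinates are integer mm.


cube([4049, 195, 2846]);
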